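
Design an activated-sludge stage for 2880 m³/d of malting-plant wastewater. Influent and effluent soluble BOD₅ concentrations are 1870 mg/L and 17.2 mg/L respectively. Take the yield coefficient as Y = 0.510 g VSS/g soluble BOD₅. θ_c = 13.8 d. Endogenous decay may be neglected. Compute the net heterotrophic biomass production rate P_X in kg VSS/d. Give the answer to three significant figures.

With endogenous decay neglected, the observed yield equals the true yield: Y_obs = Y = 0.510 g VSS/g soluble BOD₅.
ΔS = 1870 − 17.2 = 1853 mg/L, so the substrate removal rate is 2880 × 1853/1000 = 5336 kg soluble BOD₅/d.
Net biomass production P_X = Y_obs × Q·(S₀ − S) = 0.5100 × 5336 = 2721 kg VSS/d.

P_X ≈ 2720 kg VSS/d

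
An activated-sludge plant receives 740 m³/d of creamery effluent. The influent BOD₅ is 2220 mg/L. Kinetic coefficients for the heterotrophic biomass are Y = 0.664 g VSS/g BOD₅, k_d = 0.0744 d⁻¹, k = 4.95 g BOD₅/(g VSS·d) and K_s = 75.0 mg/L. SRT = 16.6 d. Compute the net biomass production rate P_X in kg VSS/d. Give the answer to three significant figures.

P_X ≈ 487 kg VSS/d

Effluent substrate depends only on kinetics and SRT: S = K_s(1 + k_d θ_c) / [θ_c(Yk − k_d) − 1] = 75.0 × (1 + 0.0744 × 16.6) / [16.6 × (0.664 × 4.95 − 0.0744) − 1] = 167.6 / 52.33 = 3.204 mg/L.
Observed yield with endogenous decay: Y_obs = Y / (1 + k_d·θ_c) = 0.664 / (1 + 0.0744 × 16.6) = 0.664 / 2.235 = 0.2971 g VSS/g BOD₅.
Mass of BOD₅ removed per day: Q(S₀ − S) = 740 × 2217 g/m³ = 1640 kg/d.
So the net sludge growth is P_X = 0.2971 × 1640 = 487.4 kg VSS/d.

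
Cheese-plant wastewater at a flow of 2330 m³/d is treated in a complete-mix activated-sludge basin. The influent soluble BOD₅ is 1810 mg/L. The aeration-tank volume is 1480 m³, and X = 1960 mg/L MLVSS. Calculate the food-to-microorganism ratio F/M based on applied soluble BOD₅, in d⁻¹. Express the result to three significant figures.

F/M ≈ 1.45 d⁻¹

Food-to-microorganism ratio F/M = Q S₀ / (V X) = 2330 × 1810 / (1480 × 1960) = 1.454 d⁻¹.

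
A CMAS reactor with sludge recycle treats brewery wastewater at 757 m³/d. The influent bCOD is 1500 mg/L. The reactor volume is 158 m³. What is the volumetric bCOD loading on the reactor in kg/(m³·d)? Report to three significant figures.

Applied bCOD load per unit volume = Q·S₀/V = (757 × 1500/1000)/158.0 = 7.187 kg bCOD·m⁻³·d⁻¹.

L_v ≈ 7.19 kg bCOD/(m³·d)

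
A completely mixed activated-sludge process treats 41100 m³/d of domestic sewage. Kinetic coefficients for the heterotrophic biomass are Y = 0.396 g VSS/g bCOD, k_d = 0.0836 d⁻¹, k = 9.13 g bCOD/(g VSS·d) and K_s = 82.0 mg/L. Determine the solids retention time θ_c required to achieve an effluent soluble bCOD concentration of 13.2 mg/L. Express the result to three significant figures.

θ_c ≈ 2.39 d

At the target effluent, Y k S/(K_s+S) = 0.396×9.13×13.2/95.20 = 0.5013 d⁻¹.
θ_c = 1/(μ − k_d) = 1/(0.5013 − 0.0836) = 1/0.4177 = 2.394 d.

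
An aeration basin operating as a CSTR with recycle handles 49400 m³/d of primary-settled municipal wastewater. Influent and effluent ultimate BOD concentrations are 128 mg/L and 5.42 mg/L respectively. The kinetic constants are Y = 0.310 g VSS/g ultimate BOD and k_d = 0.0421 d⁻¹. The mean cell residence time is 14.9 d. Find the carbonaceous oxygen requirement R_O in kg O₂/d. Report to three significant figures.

Correct the yield for decay: Y_obs = Y/(1 + k_d θ_c) = 0.310 / (1 + 0.0421 × 14.9) = 0.310 / 1.627 = 0.1905.
Substrate removed = Q·(S₀ − S) = 49400 m³/d × (128 − 5.42) g/m³ = 6.06×10^6 g/d = 6055 kg/d.
P_X = Y_obs·Q·(S₀ − S) = 0.1905 × 6055 = 1154 kg VSS/d.
Carbonaceous O₂ demand = substrate oxidised − cell-mass equivalent = 6055 − 1.42 × 1154 = 4417 kg O₂/d.

R_O ≈ 4420 kg O₂/d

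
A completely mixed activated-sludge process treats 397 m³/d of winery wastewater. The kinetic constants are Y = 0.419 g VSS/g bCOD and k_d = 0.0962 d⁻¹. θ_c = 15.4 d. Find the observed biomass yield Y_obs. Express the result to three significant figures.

Y_obs ≈ 0.169 g VSS/g bCOD

The observed yield is Y_obs = Y/(1 + k_d·θ_c) = 0.419 / (1 + 0.0962 × 15.4) = 0.419 / 2.481 = 0.1689 g VSS per g bCOD removed.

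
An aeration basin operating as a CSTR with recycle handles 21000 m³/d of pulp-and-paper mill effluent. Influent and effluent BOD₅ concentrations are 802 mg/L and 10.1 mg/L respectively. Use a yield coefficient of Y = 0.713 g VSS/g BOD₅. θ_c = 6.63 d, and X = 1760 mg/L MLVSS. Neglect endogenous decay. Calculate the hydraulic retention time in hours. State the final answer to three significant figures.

With k_d = 0 the design equation reduces to V = Y Q (S₀−S) θ_c / X = 0.713 × 21000 × (802 − 10.1) × 6.63 / 1760 = 44666 m³.
HRT = V/Q = 44666 m³ / 21000 m³·d⁻¹ = 2.127 d × 24 = 51.05 h.

τ ≈ 51.0 h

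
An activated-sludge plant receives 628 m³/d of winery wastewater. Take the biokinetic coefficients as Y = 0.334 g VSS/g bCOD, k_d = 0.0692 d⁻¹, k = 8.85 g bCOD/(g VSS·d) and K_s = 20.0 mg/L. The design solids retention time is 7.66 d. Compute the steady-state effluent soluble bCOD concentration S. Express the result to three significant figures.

S ≈ 1.45 mg/L

Effluent substrate depends only on kinetics and SRT: S = K_s(1 + k_d θ_c) / [θ_c(Yk − k_d) − 1] = 20.0 × (1 + 0.0692 × 7.66) / [7.66 × (0.334 × 8.85 − 0.0692) − 1] = 30.60 / 21.11 = 1.449 mg/L.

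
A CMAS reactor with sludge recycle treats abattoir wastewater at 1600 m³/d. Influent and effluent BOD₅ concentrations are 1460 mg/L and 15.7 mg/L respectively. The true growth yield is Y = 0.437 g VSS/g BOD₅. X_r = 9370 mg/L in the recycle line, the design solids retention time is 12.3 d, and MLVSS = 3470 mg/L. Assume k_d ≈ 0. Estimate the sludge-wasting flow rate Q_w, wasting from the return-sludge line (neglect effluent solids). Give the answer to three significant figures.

Biomass mass balance (decay neglected): V·X = Y·Q·(S₀ − S)·θ_c, so V = 0.437 × 1600 × (1460 − 15.7) × 12.3 / 3470 = 3580 m³.
θ_c = V·X/(Q_w·X_r) when wasting from the recycle, so Q_w = V·X/(θ_c·X_r) = 3580 × 3470 / (12.3 × 9370) = 107.8 m³/d.

Q_w ≈ 108 m³/d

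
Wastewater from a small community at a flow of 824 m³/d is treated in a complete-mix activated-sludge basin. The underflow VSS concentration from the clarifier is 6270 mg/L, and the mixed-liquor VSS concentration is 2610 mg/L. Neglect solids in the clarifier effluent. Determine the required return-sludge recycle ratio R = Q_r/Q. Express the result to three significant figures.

R = Q_r/Q = X/(X_r − X) = 2610 / (6270 − 2610) = 0.7131.

R ≈ 0.713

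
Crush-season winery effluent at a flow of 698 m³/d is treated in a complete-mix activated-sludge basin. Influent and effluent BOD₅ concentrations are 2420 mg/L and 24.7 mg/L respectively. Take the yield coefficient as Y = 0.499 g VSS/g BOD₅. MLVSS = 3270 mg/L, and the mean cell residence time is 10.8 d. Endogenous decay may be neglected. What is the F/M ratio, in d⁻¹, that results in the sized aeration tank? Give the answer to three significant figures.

F/M ≈ 0.187 d⁻¹

Biomass mass balance (decay neglected): V·X = Y·Q·(S₀ − S)·θ_c, so V = 0.499 × 698 × (2420 − 24.7) × 10.8 / 3270 = 2755 m³.
F/M = Q·S₀ / (V·X) = 698 × 2420 / (2755 × 3270) = 0.1875 g BOD₅·(g VSS·d)⁻¹.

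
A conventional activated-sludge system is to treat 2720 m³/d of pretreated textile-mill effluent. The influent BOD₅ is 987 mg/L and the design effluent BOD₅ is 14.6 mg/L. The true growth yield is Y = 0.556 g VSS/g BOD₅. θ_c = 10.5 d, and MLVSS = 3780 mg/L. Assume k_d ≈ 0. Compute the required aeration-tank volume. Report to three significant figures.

V ≈ 4080 m³

Biomass mass balance (decay neglected): V·X = Y·Q·(S₀ − S)·θ_c, so V = 0.556 × 2720 × (987 − 14.6) × 10.5 / 3780 = 4085 m³.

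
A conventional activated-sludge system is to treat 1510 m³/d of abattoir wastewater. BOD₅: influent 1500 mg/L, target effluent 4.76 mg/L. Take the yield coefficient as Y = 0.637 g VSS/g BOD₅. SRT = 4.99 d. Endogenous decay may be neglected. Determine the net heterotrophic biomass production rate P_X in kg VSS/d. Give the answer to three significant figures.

P_X ≈ 1440 kg VSS/d

No decay correction is needed, so Y_obs = Y = 0.637.
ΔS = 1500 − 4.76 = 1495 mg/L, so the substrate removal rate is 1510 × 1495/1000 = 2258 kg BOD₅/d.
P_X = Y_obs · Q(S₀ − S) = 0.6370 × 2258 = 1438 kg VSS/d.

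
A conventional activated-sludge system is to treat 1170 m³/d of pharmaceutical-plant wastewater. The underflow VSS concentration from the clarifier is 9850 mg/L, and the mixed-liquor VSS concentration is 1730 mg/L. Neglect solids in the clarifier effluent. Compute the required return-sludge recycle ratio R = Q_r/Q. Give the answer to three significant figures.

R ≈ 0.213

R = Q_r/Q = X/(X_r − X) = 1730 / (9850 − 1730) = 0.2131.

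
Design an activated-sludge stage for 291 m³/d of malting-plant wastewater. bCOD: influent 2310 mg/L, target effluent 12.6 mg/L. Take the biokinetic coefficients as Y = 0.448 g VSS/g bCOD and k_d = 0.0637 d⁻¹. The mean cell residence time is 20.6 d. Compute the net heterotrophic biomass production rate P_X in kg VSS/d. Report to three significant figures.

P_X ≈ 130 kg VSS/d

Y_obs = Y / (1 + k_d θ_c) = 0.448 / (1 + 0.0637 × 20.6) = 0.448 / 2.312 = 0.1938.
ΔS = 2310 − 12.6 = 2297 mg/L, so the substrate removal rate is 291 × 2297/1000 = 668.5 kg bCOD/d.
Net biomass production P_X = Y_obs × Q·(S₀ − S) = 0.1938 × 668.5 = 129.5 kg VSS/d.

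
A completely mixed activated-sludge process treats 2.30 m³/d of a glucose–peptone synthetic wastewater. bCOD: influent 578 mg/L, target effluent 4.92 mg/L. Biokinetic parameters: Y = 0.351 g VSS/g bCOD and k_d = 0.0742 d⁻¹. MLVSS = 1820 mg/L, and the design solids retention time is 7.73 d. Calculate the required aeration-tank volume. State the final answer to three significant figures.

V ≈ 1.25 m³

Rearranging the biomass balance for a CMAS with decay, V = Y·Q·ΔS·θ_c / [X·(1+k_d θ_c)] = 0.351 × 2.30 × (578 − 4.92) × 7.73 / [1820 × (1 + 0.0742 × 7.73)] = 3.58×10^3 / 2864 = 1.249 m³.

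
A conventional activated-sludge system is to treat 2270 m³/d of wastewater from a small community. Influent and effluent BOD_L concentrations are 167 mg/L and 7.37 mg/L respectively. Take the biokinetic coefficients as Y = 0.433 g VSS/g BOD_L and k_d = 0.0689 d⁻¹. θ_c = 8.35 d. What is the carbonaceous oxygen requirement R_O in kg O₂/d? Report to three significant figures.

Observed yield with endogenous decay: Y_obs = Y / (1 + k_d·θ_c) = 0.433 / (1 + 0.0689 × 8.35) = 0.433 / 1.575 = 0.2749 g VSS/g BOD_L.
Mass of BOD_L removed per day: Q(S₀ − S) = 2270 × 159.6 g/m³ = 362.4 kg/d.
Net sludge production P_X = 0.2749 × 362.4 = 99.60 kg VSS/d.
R_O = Q·ΔS − 1.42 P_X = 362.4 − 141.4 = 220.9 kg O₂/d.

R_O ≈ 221 kg O₂/d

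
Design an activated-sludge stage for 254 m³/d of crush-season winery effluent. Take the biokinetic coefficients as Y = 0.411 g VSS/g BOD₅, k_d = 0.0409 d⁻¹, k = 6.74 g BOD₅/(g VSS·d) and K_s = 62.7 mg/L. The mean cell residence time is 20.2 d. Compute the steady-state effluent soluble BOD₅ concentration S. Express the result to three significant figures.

For a completely mixed reactor with recycle the Lawrence–McCarty relation gives S = K_s·(1 + k_d·θ_c) / [θ_c·(Y·k − k_d) − 1] = 62.7 × (1 + 0.0409 × 20.2) / [20.2 × (0.411 × 6.74 − 0.0409) − 1] = 114.5 / 54.13 = 2.115 mg/L.

S ≈ 2.12 mg/L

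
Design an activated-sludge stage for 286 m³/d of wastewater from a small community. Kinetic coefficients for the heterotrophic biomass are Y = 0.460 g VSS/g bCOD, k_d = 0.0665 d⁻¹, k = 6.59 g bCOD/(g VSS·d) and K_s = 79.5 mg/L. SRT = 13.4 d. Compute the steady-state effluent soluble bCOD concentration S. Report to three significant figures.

S ≈ 3.88 mg/L

From the Monod/SRT balance for a CMAS, S = K_s·(1+k_d θ_c)/[θ_c·(Y k − k_d) − 1] = 79.5 × (1 + 0.0665 × 13.4) / [13.4 × (0.460 × 6.59 − 0.0665) − 1] = 150.3 / 38.73 = 3.882 mg/L.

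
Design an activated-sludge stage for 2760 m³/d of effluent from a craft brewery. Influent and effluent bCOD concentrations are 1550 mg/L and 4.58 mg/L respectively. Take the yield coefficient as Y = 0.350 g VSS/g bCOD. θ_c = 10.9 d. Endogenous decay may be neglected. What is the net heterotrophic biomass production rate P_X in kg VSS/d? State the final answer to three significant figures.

P_X ≈ 1490 kg VSS/d

Since k_d ≈ 0, Y_obs = Y = 0.350 g VSS/g bCOD.
Substrate removed = Q·(S₀ − S) = 2760 m³/d × (1550 − 4.58) g/m³ = 4.27×10^6 g/d = 4265 kg/d.
So the net sludge growth is P_X = 0.3500 × 4265 = 1493 kg VSS/d.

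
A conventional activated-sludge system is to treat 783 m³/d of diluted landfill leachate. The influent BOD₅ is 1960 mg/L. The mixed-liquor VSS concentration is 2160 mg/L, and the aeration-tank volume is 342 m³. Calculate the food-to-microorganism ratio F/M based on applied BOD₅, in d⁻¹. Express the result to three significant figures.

Food-to-microorganism ratio F/M = Q S₀ / (V X) = 783 × 1960 / (342.0 × 2160) = 2.077 d⁻¹.

F/M ≈ 2.08 d⁻¹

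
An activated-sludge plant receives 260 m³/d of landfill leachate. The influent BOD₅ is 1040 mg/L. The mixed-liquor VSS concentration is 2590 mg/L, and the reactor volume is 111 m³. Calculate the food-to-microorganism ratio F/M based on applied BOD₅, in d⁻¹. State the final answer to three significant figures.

Food-to-microorganism ratio F/M = Q S₀ / (V X) = 260 × 1040 / (111.0 × 2590) = 0.9406 d⁻¹.

F/M ≈ 0.941 d⁻¹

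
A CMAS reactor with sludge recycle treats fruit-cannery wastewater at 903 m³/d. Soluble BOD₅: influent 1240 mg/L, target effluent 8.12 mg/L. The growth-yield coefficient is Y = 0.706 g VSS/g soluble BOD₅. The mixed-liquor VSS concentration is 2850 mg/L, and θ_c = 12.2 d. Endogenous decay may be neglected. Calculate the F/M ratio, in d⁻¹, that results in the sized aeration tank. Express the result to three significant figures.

F/M ≈ 0.117 d⁻¹

V·X = Y·Q·ΔS·θ_c gives V = 0.706 × 903 × (1240 − 8.12) × 12.2 / 2850 = 3362 m³.
F/M = Q·S₀ / (V·X) = 903 × 1240 / (3362 × 2850) = 0.1169 g soluble BOD₅·(g VSS·d)⁻¹.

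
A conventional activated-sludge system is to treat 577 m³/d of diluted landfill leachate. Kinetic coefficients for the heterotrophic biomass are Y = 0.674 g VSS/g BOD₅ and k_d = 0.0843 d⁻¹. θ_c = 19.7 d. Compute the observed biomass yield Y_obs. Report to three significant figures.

Correct the yield for decay: Y_obs = Y/(1 + k_d θ_c) = 0.674 / (1 + 0.0843 × 19.7) = 0.674 / 2.661 = 0.2533.

Y_obs ≈ 0.253 g VSS/g BOD₅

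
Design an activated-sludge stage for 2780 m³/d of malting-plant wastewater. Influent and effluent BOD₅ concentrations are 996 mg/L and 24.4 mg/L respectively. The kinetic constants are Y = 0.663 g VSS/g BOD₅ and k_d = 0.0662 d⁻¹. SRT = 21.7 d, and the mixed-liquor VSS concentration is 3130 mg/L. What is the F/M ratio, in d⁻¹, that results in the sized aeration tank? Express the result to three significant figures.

F/M ≈ 0.174 d⁻¹

From the SRT design equation V = Y Q (S₀−S) θ_c / [X (1 + k_d θ_c)] = 0.663 × 2780 × (996 − 24.4) × 21.7 / [3130 × (1 + 0.0662 × 21.7)] = 3.89×10^7 / 7626 = 5096 m³.
Food-to-microorganism ratio F/M = Q S₀ / (V X) = 2780 × 996 / (5096 × 3130) = 0.1736 d⁻¹.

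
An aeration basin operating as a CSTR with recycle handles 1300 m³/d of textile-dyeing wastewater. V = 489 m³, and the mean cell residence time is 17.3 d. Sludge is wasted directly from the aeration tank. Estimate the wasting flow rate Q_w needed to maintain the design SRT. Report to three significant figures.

Wasting from the aeration tank: Q_w = V / θ_c = 489.0 / 17.3 = 28.27 m³/d.

Q_w ≈ 28.3 m³/d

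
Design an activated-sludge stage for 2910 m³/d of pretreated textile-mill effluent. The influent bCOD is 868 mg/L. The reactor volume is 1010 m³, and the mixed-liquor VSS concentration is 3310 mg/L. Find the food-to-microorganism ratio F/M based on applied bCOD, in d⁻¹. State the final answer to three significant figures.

F/M ≈ 0.756 d⁻¹

Food-to-microorganism ratio F/M = Q S₀ / (V X) = 2910 × 868 / (1010 × 3310) = 0.7556 d⁻¹.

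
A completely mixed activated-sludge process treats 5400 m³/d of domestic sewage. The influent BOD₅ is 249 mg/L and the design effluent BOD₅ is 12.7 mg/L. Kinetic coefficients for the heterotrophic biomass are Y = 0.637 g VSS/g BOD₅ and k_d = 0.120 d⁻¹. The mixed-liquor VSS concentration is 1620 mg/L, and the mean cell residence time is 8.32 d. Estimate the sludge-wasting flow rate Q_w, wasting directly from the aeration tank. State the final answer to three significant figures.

Q_w ≈ 251 m³/d

Steady-state biomass mass balance: V·X·(1 + k_d·θ_c) = Y·Q·(S₀ − S)·θ_c, so V = 0.637 × 5400 × (249 − 12.7) × 8.32 / [1620 × (1 + 0.120 × 8.32)] = 6.76×10^6 / 3237 = 2089 m³.
For wasting at MLVSS concentration, Q_w = V/θ_c = 2089/8.32 = 251.1 m³/d.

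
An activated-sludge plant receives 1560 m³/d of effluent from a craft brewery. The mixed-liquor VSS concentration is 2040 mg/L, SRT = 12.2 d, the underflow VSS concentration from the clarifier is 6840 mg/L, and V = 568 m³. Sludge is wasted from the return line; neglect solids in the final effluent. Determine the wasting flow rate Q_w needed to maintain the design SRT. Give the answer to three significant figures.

Q_w ≈ 13.9 m³/d

Q_w = (V·X)/(θ_c X_r) = 568.0 × 2040 / (12.2 × 6840) = 13.89 m³/d.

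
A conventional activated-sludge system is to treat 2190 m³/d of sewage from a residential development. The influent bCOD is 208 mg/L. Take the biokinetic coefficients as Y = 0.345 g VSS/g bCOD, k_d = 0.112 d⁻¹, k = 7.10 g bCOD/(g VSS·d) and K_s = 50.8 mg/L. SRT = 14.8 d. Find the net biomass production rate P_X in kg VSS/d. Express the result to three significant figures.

For a completely mixed reactor with recycle the Lawrence–McCarty relation gives S = K_s·(1 + k_d·θ_c) / [θ_c·(Y·k − k_d) − 1] = 50.8 × (1 + 0.112 × 14.8) / [14.8 × (0.345 × 7.10 − 0.112) − 1] = 135.0 / 33.59 = 4.019 mg/L.
Correct the yield for decay: Y_obs = Y/(1 + k_d θ_c) = 0.345 / (1 + 0.112 × 14.8) = 0.345 / 2.658 = 0.1298.
Mass of bCOD removed per day: Q(S₀ − S) = 2190 × 204.0 g/m³ = 446.7 kg/d.
Biomass produced: P_X = Y_obs·Q·ΔS = 0.1298 × 446.7 ≈ 57.99 kg VSS/d.

P_X ≈ 58.0 kg VSS/d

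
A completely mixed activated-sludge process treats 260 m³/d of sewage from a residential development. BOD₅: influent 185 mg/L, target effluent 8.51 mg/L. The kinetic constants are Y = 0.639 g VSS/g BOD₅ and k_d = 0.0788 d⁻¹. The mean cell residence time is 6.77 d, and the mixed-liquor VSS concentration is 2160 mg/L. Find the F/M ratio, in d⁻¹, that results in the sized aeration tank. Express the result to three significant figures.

F/M ≈ 0.372 d⁻¹

Steady-state biomass mass balance: V·X·(1 + k_d·θ_c) = Y·Q·(S₀ − S)·θ_c, so V = 0.639 × 260 × (185 − 8.51) × 6.77 / [2160 × (1 + 0.0788 × 6.77)] = 1.99×10^5 / 3312 = 59.93 m³.
F/M = Q·S₀ / (V·X) = 260 × 185 / (59.93 × 2160) = 0.3716 g BOD₅·(g VSS·d)⁻¹.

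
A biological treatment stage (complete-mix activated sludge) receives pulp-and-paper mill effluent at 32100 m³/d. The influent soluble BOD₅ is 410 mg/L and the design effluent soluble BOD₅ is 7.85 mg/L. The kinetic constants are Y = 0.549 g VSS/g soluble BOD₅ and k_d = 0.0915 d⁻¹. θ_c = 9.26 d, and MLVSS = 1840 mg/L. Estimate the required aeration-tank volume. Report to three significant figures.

V ≈ 19300 m³

From the SRT design equation V = Y Q (S₀−S) θ_c / [X (1 + k_d θ_c)] = 0.549 × 32100 × (410 − 7.85) × 9.26 / [1840 × (1 + 0.0915 × 9.26)] = 6.56×10^7 / 3399 = 19307 m³.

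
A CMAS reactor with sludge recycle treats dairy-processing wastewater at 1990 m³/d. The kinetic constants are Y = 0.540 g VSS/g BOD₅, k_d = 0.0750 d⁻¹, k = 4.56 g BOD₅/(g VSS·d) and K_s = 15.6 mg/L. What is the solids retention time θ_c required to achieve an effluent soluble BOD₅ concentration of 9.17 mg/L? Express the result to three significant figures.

Specific growth rate at S = 9.17 mg/L: μ = YkS/(K_s+S) = 0.540·4.56·9.17/(15.6+9.17) = 0.9116 d⁻¹.
θ_c = 1/(μ − k_d) = 1/(0.9116 − 0.0750) = 1/0.8366 = 1.195 d.

θ_c ≈ 1.20 d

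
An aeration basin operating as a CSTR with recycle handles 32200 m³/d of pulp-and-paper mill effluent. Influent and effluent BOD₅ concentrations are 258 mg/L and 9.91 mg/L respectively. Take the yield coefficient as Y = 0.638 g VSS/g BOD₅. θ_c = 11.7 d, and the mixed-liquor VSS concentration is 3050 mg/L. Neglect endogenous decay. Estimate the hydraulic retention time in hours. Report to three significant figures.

Biomass mass balance (decay neglected): V·X = Y·Q·(S₀ − S)·θ_c, so V = 0.638 × 32200 × (258 − 9.91) × 11.7 / 3050 = 19551 m³.
HRT = V/Q = 19551 m³ / 32200 m³·d⁻¹ = 0.6072 d × 24 = 14.57 h.

τ ≈ 14.6 h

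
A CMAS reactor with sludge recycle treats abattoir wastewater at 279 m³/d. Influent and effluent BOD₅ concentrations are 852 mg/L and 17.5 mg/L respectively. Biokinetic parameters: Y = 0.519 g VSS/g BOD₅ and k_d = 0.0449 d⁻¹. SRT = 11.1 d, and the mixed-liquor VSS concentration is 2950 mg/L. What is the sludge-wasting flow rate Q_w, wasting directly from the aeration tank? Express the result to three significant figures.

Q_w ≈ 27.3 m³/d

From the SRT design equation V = Y Q (S₀−S) θ_c / [X (1 + k_d θ_c)] = 0.519 × 279 × (852 − 17.5) × 11.1 / [2950 × (1 + 0.0449 × 11.1)] = 1.34×10^6 / 4420 = 303.4 m³.
With mixed-liquor wasting, θ_c = V/Q_w, so Q_w = V/θ_c = 303.4/11.1 = 27.34 m³/d.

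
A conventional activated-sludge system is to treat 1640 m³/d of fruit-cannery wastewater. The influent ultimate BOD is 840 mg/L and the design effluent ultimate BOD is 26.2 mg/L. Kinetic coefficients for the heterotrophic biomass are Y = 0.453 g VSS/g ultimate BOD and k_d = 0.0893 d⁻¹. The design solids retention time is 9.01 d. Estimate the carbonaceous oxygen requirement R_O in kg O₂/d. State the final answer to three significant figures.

R_O ≈ 859 kg O₂/d

Correct the yield for decay: Y_obs = Y/(1 + k_d θ_c) = 0.453 / (1 + 0.0893 × 9.01) = 0.453 / 1.805 = 0.2510.
Mass of ultimate BOD removed per day: Q(S₀ − S) = 1640 × 813.8 g/m³ = 1335 kg/d.
Biomass synthesised: P_X = Y_obs × 1335 = 335.0 kg VSS/d.
R_O = Q·ΔS − 1.42 P_X = 1335 − 475.7 = 858.9 kg O₂/d.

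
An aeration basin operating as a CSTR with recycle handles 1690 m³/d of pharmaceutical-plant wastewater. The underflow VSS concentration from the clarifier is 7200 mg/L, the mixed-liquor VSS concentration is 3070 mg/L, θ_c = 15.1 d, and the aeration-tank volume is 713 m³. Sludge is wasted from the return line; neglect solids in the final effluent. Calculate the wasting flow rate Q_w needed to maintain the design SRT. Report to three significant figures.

Q_w = (V·X)/(θ_c X_r) = 713.0 × 3070 / (15.1 × 7200) = 20.13 m³/d.

Q_w ≈ 20.1 m³/d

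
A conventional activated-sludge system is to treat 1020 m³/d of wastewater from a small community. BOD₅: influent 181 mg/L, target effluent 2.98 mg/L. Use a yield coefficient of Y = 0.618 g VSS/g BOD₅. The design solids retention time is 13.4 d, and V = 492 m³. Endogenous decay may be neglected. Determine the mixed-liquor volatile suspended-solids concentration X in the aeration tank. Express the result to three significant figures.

X = Y·Q·ΔS·θ_c / V = 0.618 × 1020 × (181 − 2.98) × 13.4 / 492 = 3056 mg/L.

X ≈ 3060 mg/L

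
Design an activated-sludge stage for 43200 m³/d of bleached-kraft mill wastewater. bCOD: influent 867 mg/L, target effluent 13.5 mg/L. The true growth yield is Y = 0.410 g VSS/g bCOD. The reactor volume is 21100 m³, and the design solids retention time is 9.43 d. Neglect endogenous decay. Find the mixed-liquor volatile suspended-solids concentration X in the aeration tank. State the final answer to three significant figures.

From V·X = Y·Q·(S₀ − S)·θ_c (decay neglected): X = 0.410 × 43200 × (867 − 13.5) × 9.43 / 21100 = 6756 mg/L.

X ≈ 6760 mg/L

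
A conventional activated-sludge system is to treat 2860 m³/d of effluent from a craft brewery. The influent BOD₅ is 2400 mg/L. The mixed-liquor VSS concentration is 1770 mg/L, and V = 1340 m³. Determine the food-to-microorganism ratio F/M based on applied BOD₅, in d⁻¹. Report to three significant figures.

Food-to-microorganism ratio F/M = Q S₀ / (V X) = 2860 × 2400 / (1340 × 1770) = 2.894 d⁻¹.

F/M ≈ 2.89 d⁻¹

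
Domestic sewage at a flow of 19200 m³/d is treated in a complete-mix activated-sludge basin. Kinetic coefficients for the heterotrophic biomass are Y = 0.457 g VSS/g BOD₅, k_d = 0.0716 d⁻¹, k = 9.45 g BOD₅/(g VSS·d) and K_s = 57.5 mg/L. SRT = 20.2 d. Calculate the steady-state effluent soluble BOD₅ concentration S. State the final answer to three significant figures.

Effluent substrate depends only on kinetics and SRT: S = K_s(1 + k_d θ_c) / [θ_c(Yk − k_d) − 1] = 57.5 × (1 + 0.0716 × 20.2) / [20.2 × (0.457 × 9.45 − 0.0716) − 1] = 140.7 / 84.79 = 1.659 mg/L.

S ≈ 1.66 mg/L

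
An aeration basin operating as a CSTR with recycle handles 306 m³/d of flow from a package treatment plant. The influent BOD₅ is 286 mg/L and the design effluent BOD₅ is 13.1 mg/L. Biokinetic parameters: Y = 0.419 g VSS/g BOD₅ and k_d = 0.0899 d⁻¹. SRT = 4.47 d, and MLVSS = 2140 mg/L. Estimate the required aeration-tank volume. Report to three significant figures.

V ≈ 52.1 m³

From the SRT design equation V = Y Q (S₀−S) θ_c / [X (1 + k_d θ_c)] = 0.419 × 306 × (286 − 13.1) × 4.47 / [2140 × (1 + 0.0899 × 4.47)] = 1.56×10^5 / 3000 = 52.14 m³.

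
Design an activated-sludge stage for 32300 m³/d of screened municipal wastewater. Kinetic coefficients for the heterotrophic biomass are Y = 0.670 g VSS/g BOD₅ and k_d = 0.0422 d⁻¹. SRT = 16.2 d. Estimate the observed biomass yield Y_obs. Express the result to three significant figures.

Y_obs ≈ 0.398 g VSS/g BOD₅

The observed yield is Y_obs = Y/(1 + k_d·θ_c) = 0.670 / (1 + 0.0422 × 16.2) = 0.670 / 1.684 = 0.3979 g VSS per g BOD₅ removed.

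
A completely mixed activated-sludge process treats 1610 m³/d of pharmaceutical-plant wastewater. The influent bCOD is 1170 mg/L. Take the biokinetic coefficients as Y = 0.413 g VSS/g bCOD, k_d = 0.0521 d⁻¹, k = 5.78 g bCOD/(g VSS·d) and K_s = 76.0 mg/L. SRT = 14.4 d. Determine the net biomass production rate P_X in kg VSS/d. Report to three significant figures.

From the Monod/SRT balance for a CMAS, S = K_s·(1+k_d θ_c)/[θ_c·(Y k − k_d) − 1] = 76.0 × (1 + 0.0521 × 14.4) / [14.4 × (0.413 × 5.78 − 0.0521) − 1] = 133.0 / 32.62 = 4.077 mg/L.
Correct the yield for decay: Y_obs = Y/(1 + k_d θ_c) = 0.413 / (1 + 0.0521 × 14.4) = 0.413 / 1.750 = 0.2360.
Mass of bCOD removed per day: Q(S₀ − S) = 1610 × 1166 g/m³ = 1877 kg/d.
P_X = Y_obs · Q(S₀ − S) = 0.2360 × 1877 = 442.9 kg VSS/d.

P_X ≈ 443 kg VSS/d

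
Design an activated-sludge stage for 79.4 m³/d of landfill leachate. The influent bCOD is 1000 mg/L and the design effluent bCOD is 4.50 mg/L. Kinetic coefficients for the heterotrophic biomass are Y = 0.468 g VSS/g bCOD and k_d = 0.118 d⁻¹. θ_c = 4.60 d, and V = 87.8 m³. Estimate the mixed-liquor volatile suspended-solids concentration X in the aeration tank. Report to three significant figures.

X ≈ 1260 mg/L

X = Y·Q·ΔS·θ_c / [V·(1 + k_d θ_c)] = 0.468 × 79.4 × (1000 − 4.50) × 4.60 / [87.8 × (1 + 0.118 × 4.60)] = 1256 mg/L.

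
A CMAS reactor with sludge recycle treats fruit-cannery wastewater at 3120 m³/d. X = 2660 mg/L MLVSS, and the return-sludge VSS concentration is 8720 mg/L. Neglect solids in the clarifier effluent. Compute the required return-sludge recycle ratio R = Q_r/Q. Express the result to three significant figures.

Mass balance around the secondary clarifier (neglecting effluent solids): R = X / (X_r − X) = 2660 / (8720 − 2660) = 0.4389.

R ≈ 0.439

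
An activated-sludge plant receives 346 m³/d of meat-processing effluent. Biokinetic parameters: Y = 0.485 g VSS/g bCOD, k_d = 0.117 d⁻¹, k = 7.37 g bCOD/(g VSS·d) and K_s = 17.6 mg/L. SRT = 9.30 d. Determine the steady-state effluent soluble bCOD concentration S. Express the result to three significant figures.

Effluent substrate depends only on kinetics and SRT: S = K_s(1 + k_d θ_c) / [θ_c(Yk − k_d) − 1] = 17.6 × (1 + 0.117 × 9.30) / [9.30 × (0.485 × 7.37 − 0.117) − 1] = 36.75 / 31.15 = 1.180 mg/L.

S ≈ 1.18 mg/L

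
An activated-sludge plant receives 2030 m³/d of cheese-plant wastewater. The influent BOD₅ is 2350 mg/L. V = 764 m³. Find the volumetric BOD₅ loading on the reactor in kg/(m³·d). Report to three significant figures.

L_v ≈ 6.24 kg BOD₅/(m³·d)

Volumetric loading L_v = Q·S₀ / V = 2030 × 2350 g/m³ / 764.0 m³ = 6244 g/(m³·d) = 6.244 kg BOD₅/(m³·d).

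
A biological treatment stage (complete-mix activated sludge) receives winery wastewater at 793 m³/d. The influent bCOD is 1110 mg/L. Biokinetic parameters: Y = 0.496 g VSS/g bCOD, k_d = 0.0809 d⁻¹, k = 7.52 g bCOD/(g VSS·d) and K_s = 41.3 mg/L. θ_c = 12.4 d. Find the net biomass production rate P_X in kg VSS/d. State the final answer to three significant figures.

P_X ≈ 218 kg VSS/d

From the Monod/SRT balance for a CMAS, S = K_s·(1+k_d θ_c)/[θ_c·(Y k − k_d) − 1] = 41.3 × (1 + 0.0809 × 12.4) / [12.4 × (0.496 × 7.52 − 0.0809) − 1] = 82.73 / 44.25 = 1.870 mg/L.
Observed yield with endogenous decay: Y_obs = Y / (1 + k_d·θ_c) = 0.496 / (1 + 0.0809 × 12.4) = 0.496 / 2.003 = 0.2476 g VSS/g bCOD.
Q·(S₀ − S) = 793 × (1110 − 1.87) × 10⁻³ = 878.7 kg/d removed.
P_X = Y_obs · Q(S₀ − S) = 0.2476 × 878.7 = 217.6 kg VSS/d.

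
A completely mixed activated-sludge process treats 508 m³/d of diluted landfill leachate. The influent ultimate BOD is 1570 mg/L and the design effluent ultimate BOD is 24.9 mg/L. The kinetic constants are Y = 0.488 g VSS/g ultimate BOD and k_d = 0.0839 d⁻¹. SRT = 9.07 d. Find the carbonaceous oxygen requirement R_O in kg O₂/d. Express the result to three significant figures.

Y_obs = Y / (1 + k_d θ_c) = 0.488 / (1 + 0.0839 × 9.07) = 0.488 / 1.761 = 0.2771.
Substrate removed = Q·(S₀ − S) = 508 m³/d × (1570 − 24.9) g/m³ = 7.85×10^5 g/d = 784.9 kg/d.
P_X = Y_obs·Q·(S₀ − S) = 0.2771 × 784.9 = 217.5 kg VSS/d.
R_O = Q·ΔS − 1.42 P_X = 784.9 − 308.9 = 476.0 kg O₂/d.

R_O ≈ 476 kg O₂/d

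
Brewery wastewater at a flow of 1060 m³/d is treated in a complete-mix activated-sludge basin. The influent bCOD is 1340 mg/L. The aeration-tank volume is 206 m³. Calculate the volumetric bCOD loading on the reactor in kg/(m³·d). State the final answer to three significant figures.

L_v ≈ 6.90 kg bCOD/(m³·d)

L_v = Q S₀ / V = 1060 × 1340 × 10⁻³ / 206.0 = 6.895 kg/(m³·d).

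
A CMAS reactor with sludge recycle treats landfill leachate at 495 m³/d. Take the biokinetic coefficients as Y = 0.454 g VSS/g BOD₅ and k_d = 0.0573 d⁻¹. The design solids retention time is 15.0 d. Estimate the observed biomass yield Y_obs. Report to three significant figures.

Y_obs = Y / (1 + k_d θ_c) = 0.454 / (1 + 0.0573 × 15.0) = 0.454 / 1.859 = 0.2442.

Y_obs ≈ 0.244 g VSS/g BOD₅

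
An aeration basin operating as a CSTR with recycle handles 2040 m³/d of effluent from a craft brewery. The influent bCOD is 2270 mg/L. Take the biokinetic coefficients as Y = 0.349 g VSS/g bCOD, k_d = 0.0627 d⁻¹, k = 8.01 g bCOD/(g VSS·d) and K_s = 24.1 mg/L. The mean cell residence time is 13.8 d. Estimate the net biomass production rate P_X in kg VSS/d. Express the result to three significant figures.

For a completely mixed reactor with recycle the Lawrence–McCarty relation gives S = K_s·(1 + k_d·θ_c) / [θ_c·(Y·k − k_d) − 1] = 24.1 × (1 + 0.0627 × 13.8) / [13.8 × (0.349 × 8.01 − 0.0627) − 1] = 44.95 / 36.71 = 1.224 mg/L.
The observed yield is Y_obs = Y/(1 + k_d·θ_c) = 0.349 / (1 + 0.0627 × 13.8) = 0.349 / 1.865 = 0.1871 g VSS per g bCOD removed.
Mass of bCOD removed per day: Q(S₀ − S) = 2040 × 2269 g/m³ = 4628 kg/d.
Net biomass production P_X = Y_obs × Q·(S₀ − S) = 0.1871 × 4628 = 866.0 kg VSS/d.

P_X ≈ 866 kg VSS/d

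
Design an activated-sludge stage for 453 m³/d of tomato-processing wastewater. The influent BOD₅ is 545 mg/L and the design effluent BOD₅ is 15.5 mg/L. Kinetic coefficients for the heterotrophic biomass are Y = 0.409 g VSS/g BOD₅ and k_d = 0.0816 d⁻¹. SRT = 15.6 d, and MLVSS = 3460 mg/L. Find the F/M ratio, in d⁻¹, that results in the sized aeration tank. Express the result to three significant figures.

Steady-state biomass mass balance: V·X·(1 + k_d·θ_c) = Y·Q·(S₀ − S)·θ_c, so V = 0.409 × 453 × (545 − 15.5) × 15.6 / [3460 × (1 + 0.0816 × 15.6)] = 1.53×10^6 / 7864 = 194.6 m³.
Food-to-microorganism ratio F/M = Q S₀ / (V X) = 453 × 545 / (194.6 × 3460) = 0.3667 d⁻¹.

F/M ≈ 0.367 d⁻¹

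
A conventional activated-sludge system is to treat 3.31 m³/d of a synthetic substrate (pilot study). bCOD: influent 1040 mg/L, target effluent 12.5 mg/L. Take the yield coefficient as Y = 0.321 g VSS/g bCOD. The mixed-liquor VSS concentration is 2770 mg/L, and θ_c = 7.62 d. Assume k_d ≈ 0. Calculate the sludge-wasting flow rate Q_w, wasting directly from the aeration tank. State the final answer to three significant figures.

Biomass mass balance (decay neglected): V·X = Y·Q·(S₀ − S)·θ_c, so V = 0.321 × 3.31 × (1040 − 12.5) × 7.62 / 2770 = 3.003 m³.
Wasting from the aeration tank: Q_w = V / θ_c = 3.003 / 7.62 = 0.3941 m³/d.

Q_w ≈ 0.394 m³/d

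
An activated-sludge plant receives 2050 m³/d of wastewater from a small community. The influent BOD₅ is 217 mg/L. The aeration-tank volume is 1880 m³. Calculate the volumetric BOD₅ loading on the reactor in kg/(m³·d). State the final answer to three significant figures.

L_v ≈ 0.237 kg BOD₅/(m³·d)

Volumetric loading L_v = Q·S₀ / V = 2050 × 217 g/m³ / 1880 m³ = 236.6 g/(m³·d) = 0.2366 kg BOD₅/(m³·d).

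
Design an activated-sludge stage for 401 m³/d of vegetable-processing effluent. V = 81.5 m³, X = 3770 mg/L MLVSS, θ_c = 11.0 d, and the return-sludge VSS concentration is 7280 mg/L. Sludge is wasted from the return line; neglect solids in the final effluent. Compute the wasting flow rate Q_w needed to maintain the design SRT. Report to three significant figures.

Q_w ≈ 3.84 m³/d

Wasting from the return line (neglecting effluent solids): Q_w = V·X / (θ_c·X_r) = 81.50 × 3770 / (11.0 × 7280) = 3.837 m³/d.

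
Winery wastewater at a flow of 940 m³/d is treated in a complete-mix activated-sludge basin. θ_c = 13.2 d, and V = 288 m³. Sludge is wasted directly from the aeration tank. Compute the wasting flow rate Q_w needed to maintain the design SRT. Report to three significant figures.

Q_w ≈ 21.8 m³/d

With mixed-liquor wasting, θ_c = V/Q_w, so Q_w = V/θ_c = 288.0/13.2 = 21.82 m³/d.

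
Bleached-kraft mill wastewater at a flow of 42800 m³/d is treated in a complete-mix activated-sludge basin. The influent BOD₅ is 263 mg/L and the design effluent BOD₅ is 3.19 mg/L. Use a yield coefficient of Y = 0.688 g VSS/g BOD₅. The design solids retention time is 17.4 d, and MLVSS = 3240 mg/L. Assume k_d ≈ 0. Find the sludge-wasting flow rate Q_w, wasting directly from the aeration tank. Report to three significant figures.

Biomass mass balance (decay neglected): V·X = Y·Q·(S₀ − S)·θ_c, so V = 0.688 × 42800 × (263 − 3.19) × 17.4 / 3240 = 41086 m³.
With mixed-liquor wasting, θ_c = V/Q_w, so Q_w = V/θ_c = 41086/17.4 = 2361 m³/d.

Q_w ≈ 2360 m³/d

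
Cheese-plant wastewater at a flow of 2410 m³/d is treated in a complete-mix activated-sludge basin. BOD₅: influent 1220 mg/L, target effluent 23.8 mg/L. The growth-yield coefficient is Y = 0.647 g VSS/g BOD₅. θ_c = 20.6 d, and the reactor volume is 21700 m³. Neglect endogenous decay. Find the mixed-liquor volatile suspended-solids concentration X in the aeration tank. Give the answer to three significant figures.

X ≈ 1770 mg/L

Without decay, X = Y Q (S₀−S) θ_c / V = 0.647 × 2410 × (1220 − 23.8) × 20.6 / 21700 = 1771 mg/L.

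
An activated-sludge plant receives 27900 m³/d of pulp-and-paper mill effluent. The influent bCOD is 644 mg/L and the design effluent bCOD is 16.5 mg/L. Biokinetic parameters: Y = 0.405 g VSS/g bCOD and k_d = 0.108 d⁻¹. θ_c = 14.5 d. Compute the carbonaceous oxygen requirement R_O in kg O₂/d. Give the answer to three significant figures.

R_O ≈ 13600 kg O₂/d

Y_obs = Y / (1 + k_d θ_c) = 0.405 / (1 + 0.108 × 14.5) = 0.405 / 2.566 = 0.1578.
Q·(S₀ − S) = 27900 × (644 − 16.5) × 10⁻³ = 17507 kg/d removed.
P_X = Y_obs·Q·(S₀ − S) = 0.1578 × 17507 = 2763 kg VSS/d.
R_O = Q·(S₀ − S) − 1.42·P_X = 17507 − 1.42 × 2763 = 13583 kg O₂/d.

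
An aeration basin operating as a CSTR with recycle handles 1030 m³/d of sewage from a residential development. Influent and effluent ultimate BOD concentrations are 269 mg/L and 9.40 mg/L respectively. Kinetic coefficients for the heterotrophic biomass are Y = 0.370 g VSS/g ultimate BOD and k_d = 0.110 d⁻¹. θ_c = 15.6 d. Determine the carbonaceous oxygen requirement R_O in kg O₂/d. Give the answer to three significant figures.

The observed yield is Y_obs = Y/(1 + k_d·θ_c) = 0.370 / (1 + 0.110 × 15.6) = 0.370 / 2.716 = 0.1362 g VSS per g ultimate BOD removed.
Mass of ultimate BOD removed per day: Q(S₀ − S) = 1030 × 259.6 g/m³ = 267.4 kg/d.
Biomass synthesised: P_X = Y_obs × 267.4 = 36.43 kg VSS/d.
R_O = Q·(S₀ − S) − 1.42·P_X = 267.4 − 1.42 × 36.43 = 215.7 kg O₂/d.

R_O ≈ 216 kg O₂/d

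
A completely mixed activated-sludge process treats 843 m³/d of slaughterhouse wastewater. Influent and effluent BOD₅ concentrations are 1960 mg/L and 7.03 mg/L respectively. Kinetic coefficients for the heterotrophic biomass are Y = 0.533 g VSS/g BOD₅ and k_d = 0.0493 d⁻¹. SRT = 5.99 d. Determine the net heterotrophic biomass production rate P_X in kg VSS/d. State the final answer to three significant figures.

The observed yield is Y_obs = Y/(1 + k_d·θ_c) = 0.533 / (1 + 0.0493 × 5.99) = 0.533 / 1.295 = 0.4115 g VSS per g BOD₅ removed.
Mass of BOD₅ removed per day: Q(S₀ − S) = 843 × 1953 g/m³ = 1646 kg/d.
Net biomass production P_X = Y_obs × Q·(S₀ − S) = 0.4115 × 1646 = 677.5 kg VSS/d.

P_X ≈ 677 kg VSS/d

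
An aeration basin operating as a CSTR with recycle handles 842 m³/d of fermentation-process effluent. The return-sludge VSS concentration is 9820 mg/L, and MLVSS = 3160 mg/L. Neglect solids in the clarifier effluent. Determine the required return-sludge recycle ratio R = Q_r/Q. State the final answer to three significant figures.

Mass balance around the secondary clarifier (neglecting effluent solids): R = X / (X_r − X) = 3160 / (9820 − 3160) = 0.4745.

R ≈ 0.474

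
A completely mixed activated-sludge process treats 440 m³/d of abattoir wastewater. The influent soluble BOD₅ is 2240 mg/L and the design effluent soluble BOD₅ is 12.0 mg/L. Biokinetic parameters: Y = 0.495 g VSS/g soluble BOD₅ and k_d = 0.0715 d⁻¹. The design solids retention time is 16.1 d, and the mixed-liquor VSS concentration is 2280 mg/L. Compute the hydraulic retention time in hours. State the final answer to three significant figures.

τ ≈ 86.9 h

Rearranging the biomass balance for a CMAS with decay, V = Y·Q·ΔS·θ_c / [X·(1+k_d θ_c)] = 0.495 × 440 × (2240 − 12.0) × 16.1 / [2280 × (1 + 0.0715 × 16.1)] = 7.81×10^6 / 4905 = 1593 m³.
HRT = V/Q = 1593 m³ / 440 m³·d⁻¹ = 3.620 d × 24 = 86.89 h.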